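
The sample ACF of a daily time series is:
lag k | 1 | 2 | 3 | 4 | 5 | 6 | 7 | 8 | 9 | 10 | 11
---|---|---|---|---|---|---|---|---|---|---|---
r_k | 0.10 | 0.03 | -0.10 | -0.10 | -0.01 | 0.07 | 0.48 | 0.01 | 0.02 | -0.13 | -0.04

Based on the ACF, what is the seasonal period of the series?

The largest autocorrelation is r_7 = 0.48; the remaining lags stay at or below 0.10.
The dominant spike at lag 7 indicates a seasonal period of 7.

7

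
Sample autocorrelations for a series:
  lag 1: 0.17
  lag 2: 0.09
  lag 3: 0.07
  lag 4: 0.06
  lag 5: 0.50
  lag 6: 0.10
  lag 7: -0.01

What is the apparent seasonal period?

5

The largest autocorrelation is r_5 = 0.50; the remaining lags stay at or below 0.17.
The dominant spike at lag 5 indicates a seasonal period of 5.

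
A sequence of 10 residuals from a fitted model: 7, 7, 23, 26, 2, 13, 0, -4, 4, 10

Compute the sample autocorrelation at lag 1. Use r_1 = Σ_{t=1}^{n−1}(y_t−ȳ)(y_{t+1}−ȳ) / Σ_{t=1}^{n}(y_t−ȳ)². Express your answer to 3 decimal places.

Mean ȳ = (7 + 7 + 23 + 26 + 2 + 13 + 0 − 4 + 4 + 10)/10 = 8.8000
Numerator Σ_{t=1}^{9}(y_t−ȳ)(y_{t+1}−ȳ) = 207.7600
Denominator Σ(y_t−ȳ)² = 833.6000
r_1 = 207.7600 / 833.6000 = 0.249

0.249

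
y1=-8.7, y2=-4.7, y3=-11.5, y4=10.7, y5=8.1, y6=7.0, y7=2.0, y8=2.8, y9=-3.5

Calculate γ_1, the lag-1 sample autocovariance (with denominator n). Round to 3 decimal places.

13.498

Mean ȳ = (-8.7 − 4.7 − 11.5 + 10.7 + 8.1 + 7.0 + 2.0 + 2.8 − 3.5)/9 = 0.2444
Σ_{t=1}^{8}(y_t−ȳ)(y_{t+1}−ȳ) = 121.4802
γ_1 = 121.4802 / 9 = 13.498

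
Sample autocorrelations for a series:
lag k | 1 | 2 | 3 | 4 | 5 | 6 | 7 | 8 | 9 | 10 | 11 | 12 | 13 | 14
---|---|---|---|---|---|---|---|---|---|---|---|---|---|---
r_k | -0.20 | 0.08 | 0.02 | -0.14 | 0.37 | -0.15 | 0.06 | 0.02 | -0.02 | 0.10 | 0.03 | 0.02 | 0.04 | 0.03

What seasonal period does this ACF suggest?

5

The largest autocorrelation is r_5 = 0.37; the remaining lags stay at or below 0.10.
The dominant spike at lag 5 indicates a seasonal period of 5.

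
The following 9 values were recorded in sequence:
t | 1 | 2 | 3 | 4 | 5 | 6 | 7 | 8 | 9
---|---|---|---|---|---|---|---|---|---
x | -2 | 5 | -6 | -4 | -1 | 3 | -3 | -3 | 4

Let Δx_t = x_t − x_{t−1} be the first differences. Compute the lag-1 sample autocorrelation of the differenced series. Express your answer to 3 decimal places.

First differences Δx: 7, -11, 2, 3, 4, -6, 0, 7
Mean of differences = 0.7500
Numerator Σ(Δx_t−Δx̄)(Δx_{t+1}−Δx̄) = -99.5625
Denominator Σ(Δx_t−Δx̄)² = 279.5000
r_1(Δx) = -99.5625 / 279.5000 = -0.356

-0.356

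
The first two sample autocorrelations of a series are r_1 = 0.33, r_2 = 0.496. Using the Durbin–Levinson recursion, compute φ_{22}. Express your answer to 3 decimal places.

φ_{22} = (r_2 − r_1²) / (1 − r_1²)
r_1² = (0.33)² = 0.1089
Numerator = 0.496 − 0.1089 = 0.3871; denominator = 1 − 0.1089 = 0.8911
φ_{22} = 0.3871 / 0.8911 = 0.434

0.434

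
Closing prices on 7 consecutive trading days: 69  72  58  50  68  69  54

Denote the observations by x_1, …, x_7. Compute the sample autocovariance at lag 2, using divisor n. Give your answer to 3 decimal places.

Mean x̄ = (69 + 72 + 58 + 50 + 68 + 69 + 54)/7 = 62.8571
Σ_{t=1}^{5}(x_t−x̄)(x_{t+2}−x̄) = -296.8980
γ_2 = -296.8980 / 7 = -42.414

-42.414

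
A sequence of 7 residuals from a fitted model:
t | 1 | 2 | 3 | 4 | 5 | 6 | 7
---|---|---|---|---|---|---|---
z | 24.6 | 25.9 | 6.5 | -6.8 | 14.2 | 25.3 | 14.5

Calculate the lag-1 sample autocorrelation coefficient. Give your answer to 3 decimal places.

0.231

Mean z̄ = (24.6 + 25.9 + 6.5 − 6.8 + 14.2 + 25.3 + 14.5)/7 = 14.8857
Deviations from mean: 9.7143, 11.0143, -8.3857, -21.6857, -0.6857, 10.4143, -0.3857
Σ(z_t−z̄)(z_{t+1}−z̄) = (106.9959) + (-92.3627) + (181.8502) + (14.8702) + (-7.1412) + (-4.0169) = 200.1955
Denominator Σ(z_t−z̄)² = 865.3486
r_1 = 200.1955 / 865.3486 = 0.231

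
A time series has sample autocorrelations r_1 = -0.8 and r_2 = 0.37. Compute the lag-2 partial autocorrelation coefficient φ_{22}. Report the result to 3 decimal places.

φ_{22} = (r_2 − r_1²) / (1 − r_1²)
r_1² = (-0.8)² = 0.64
Numerator = 0.37 − 0.6400 = -0.2700; denominator = 1 − 0.6400 = 0.3600
φ_{22} = -0.2700 / 0.3600 = -0.750

-0.750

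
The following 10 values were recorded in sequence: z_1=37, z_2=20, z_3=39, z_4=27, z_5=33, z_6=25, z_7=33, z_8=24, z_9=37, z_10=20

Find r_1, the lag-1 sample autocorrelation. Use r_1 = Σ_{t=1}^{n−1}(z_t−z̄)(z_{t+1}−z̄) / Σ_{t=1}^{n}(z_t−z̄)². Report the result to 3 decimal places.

Mean z̄ = (37 + 20 + 39 + 27 + 33 + 25 + 33 + 24 + 37 + 20)/10 = 29.5000
Numerator Σ_{t=1}^{9}(z_t−z̄)(z_{t+1}−z̄) = -357.2500
Denominator Σ(z_t−z̄)² = 464.5000
r_1 = -357.2500 / 464.5000 = -0.769

-0.769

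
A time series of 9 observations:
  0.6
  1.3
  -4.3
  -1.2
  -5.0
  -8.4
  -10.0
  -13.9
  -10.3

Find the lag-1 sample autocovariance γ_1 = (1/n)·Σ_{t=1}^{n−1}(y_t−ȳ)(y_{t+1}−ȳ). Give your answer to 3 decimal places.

Mean ȳ = (0.6 + 1.3 − 4.3 − 1.2 − 5.0 − 8.4 − 10.0 − 13.9 − 10.3)/9 = -5.6889
Σ_{t=1}^{8}(y_t−ȳ)(y_{t+1}−ȳ) = 146.0677
γ_1 = 146.0677 / 9 = 16.230

16.230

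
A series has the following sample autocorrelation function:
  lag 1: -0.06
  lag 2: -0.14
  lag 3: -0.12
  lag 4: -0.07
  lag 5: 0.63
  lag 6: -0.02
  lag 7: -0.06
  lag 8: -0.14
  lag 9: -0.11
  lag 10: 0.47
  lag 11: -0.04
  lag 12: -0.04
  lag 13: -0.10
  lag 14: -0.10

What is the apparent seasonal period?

The largest autocorrelation is r_5 = 0.63, with a weaker echo at lag 10 (0.47); the remaining lags stay at or below -0.02.
The dominant spike at lag 5 indicates a seasonal period of 5.

5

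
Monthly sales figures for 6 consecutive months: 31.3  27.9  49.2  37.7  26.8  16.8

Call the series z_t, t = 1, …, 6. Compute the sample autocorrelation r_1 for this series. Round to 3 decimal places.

Mean z̄ = (31.3 + 27.9 + 49.2 + 37.7 + 26.8 + 16.8)/6 = 31.6167
Deviations from mean: -0.3167, -3.7167, 17.5833, 6.0833, -4.8167, -14.8167
Σ(z_t−z̄)(z_{t+1}−z̄) = (1.1769) + (-65.3514) + (106.9653) + (-29.3014) + (71.3669) = 84.8564
Denominator Σ(z_t−z̄)² = 602.8283
r_1 = 84.8564 / 602.8283 = 0.141

0.141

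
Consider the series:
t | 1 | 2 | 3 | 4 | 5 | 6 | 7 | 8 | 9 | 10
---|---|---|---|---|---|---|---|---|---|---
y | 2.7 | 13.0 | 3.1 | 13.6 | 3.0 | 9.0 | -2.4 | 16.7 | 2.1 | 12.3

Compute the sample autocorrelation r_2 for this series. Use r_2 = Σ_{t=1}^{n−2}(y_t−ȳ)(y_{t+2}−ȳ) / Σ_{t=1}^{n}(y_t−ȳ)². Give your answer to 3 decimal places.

Mean ȳ = (2.7 + 13.0 + 3.1 + 13.6 + 3.0 + 9.0 − 2.4 + 16.7 + 2.1 + 12.3)/10 = 7.3100
Numerator Σ_{t=1}^{8}(y_t−ȳ)(y_{t+2}−ȳ) = 239.1378
Denominator Σ(y_t−ȳ)² = 366.8490
r_2 = 239.1378 / 366.8490 = 0.652

0.652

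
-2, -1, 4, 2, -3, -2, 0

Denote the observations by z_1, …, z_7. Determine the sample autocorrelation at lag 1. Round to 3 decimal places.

Mean z̄ = (-2 − 1 + 4 + 2 − 3 − 2 + 0)/7 = -0.2857
Deviations from mean: -1.7143, -0.7143, 4.2857, 2.2857, -2.7143, -1.7143, 0.2857
Numerator Σ_{t=1}^{6}(z_t−z̄)(z_{t+1}−z̄) = 5.9184
Denominator Σ(z_t−z̄)² = 37.4286
r_1 = 5.9184 / 37.4286 = 0.158

0.158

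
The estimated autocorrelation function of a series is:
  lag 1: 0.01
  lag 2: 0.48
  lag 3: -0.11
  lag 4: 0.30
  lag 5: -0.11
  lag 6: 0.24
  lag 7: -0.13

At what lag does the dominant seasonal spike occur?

The largest autocorrelation is r_2 = 0.48, with weaker echoes at lags 4 (0.30) and 6 (0.24); the remaining lags stay at or below 0.01.
The dominant spike at lag 2 indicates a seasonal period of 2.

2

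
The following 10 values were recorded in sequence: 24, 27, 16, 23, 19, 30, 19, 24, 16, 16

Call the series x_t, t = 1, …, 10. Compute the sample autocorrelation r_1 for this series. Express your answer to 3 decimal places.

-0.275

Mean x̄ = (24 + 27 + 16 + 23 + 19 + 30 + 19 + 24 + 16 + 16)/10 = 21.4000
Numerator Σ_{t=1}^{9}(x_t−x̄)(x_{t+1}−x̄) = -60.5600
Denominator Σ(x_t−x̄)² = 220.4000
r_1 = -60.5600 / 220.4000 = -0.275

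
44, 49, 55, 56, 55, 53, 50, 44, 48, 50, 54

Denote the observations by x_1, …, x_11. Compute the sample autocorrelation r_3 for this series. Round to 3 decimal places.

Mean x̄ = (44 + 49 + 55 + 56 + 55 + 53 + 50 + 44 + 48 + 50 + 54)/11 = 50.7273
Numerator Σ_{t=1}^{8}(x_t−x̄)(x_{t+3}−x̄) = -93.4050
Denominator Σ(x_t−x̄)² = 182.1818
r_3 = -93.4050 / 182.1818 = -0.513

-0.513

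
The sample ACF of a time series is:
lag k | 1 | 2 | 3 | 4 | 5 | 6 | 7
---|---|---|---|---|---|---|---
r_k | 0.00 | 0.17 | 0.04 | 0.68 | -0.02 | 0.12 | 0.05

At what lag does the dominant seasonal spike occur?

4

The largest autocorrelation is r_4 = 0.68; the remaining lags stay at or below 0.17.
The dominant spike at lag 4 indicates a seasonal period of 4.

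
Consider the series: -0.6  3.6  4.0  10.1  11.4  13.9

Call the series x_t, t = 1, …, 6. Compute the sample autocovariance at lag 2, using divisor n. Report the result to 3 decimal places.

Mean x̄ = (-0.6 + 3.6 + 4.0 + 10.1 + 11.4 + 13.9)/6 = 7.0667
Deviations: -7.6667, -3.4667, -3.0667, 3.0333, 4.3333, 6.8333
Σ_{t=1}^{4}(x_t−x̄)(x_{t+2}−x̄) = 20.4344
γ_2 = 20.4344 / 6 = 3.406

3.406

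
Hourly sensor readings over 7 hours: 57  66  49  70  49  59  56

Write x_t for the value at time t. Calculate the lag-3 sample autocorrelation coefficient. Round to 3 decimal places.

Mean x̄ = (57 + 66 + 49 + 70 + 49 + 59 + 56)/7 = 58.0000
Deviations from mean: -1.0000, 8.0000, -9.0000, 12.0000, -9.0000, 1.0000, -2.0000
Numerator Σ_{t=1}^{4}(x_t−x̄)(x_{t+3}−x̄) = -117.0000
Denominator Σ(x_t−x̄)² = 376.0000
r_3 = -117.0000 / 376.0000 = -0.311

-0.311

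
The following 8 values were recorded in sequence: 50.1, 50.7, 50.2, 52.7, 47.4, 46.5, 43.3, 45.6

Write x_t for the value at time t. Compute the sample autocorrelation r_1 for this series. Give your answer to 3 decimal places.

0.547

Mean x̄ = (50.1 + 50.7 + 50.2 + 52.7 + 47.4 + 46.5 + 43.3 + 45.6)/8 = 48.3125
Deviations from mean: 1.7875, 2.3875, 1.8875, 4.3875, -0.9125, -1.8125, -5.0125, -2.7125
Σ(x_t−x̄)(x_{t+1}−x̄) = (4.2677) + (4.5064) + (8.2814) + (-4.0036) + (1.6539) + (9.0852) + (13.5964) = 37.3873
Denominator Σ(x_t−x̄)² = 68.3088
r_1 = 37.3873 / 68.3088 = 0.547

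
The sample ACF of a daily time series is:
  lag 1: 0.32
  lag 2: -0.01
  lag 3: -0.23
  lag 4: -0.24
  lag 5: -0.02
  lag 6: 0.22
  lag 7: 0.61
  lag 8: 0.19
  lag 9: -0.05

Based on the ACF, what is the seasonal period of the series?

The largest autocorrelation is r_7 = 0.61; the remaining lags stay at or below 0.32.
The dominant spike at lag 7 indicates a seasonal period of 7.

7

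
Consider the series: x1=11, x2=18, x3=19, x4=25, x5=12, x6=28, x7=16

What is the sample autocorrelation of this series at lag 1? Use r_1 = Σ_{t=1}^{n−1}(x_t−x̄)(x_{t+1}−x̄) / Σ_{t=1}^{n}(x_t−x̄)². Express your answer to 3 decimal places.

-0.506

Mean x̄ = (11 + 18 + 19 + 25 + 12 + 28 + 16)/7 = 18.4286
Deviations from mean: -7.4286, -0.4286, 0.5714, 6.5714, -6.4286, 9.5714, -2.4286
Σ(x_t−x̄)(x_{t+1}−x̄) = (3.1837) + (-0.2449) + (3.7551) + (-42.2449) + (-61.5306) + (-23.2449) = -120.3265
Denominator Σ(x_t−x̄)² = 237.7143
r_1 = -120.3265 / 237.7143 = -0.506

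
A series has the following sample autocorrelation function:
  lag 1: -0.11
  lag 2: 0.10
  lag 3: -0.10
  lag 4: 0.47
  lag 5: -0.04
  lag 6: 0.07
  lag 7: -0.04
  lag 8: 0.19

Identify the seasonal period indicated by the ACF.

The largest autocorrelation is r_4 = 0.47, with a weaker echo at lag 8 (0.19); the remaining lags stay at or below 0.10.
The dominant spike at lag 4 indicates a seasonal period of 4.

4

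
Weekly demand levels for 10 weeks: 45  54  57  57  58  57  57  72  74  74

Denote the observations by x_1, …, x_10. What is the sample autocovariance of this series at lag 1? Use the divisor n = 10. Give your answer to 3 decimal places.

46.275

Mean x̄ = (45 + 54 + 57 + 57 + 58 + 57 + 57 + 72 + 74 + 74)/10 = 60.5000
Σ_{t=1}^{9}(x_t−x̄)(x_{t+1}−x̄) = 462.7500
γ_1 = 462.7500 / 10 = 46.275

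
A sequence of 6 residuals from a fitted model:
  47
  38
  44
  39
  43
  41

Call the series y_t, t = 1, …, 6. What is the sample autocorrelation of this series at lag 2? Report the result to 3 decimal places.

0.482

Mean ȳ = (47 + 38 + 44 + 39 + 43 + 41)/6 = 42.0000
Σ(y_t−ȳ)(y_{t+2}−ȳ) = (10.0000) + (12.0000) + (2.0000) + (3.0000) = 27.0000
Denominator Σ(y_t−ȳ)² = 56.0000
r_2 = 27.0000 / 56.0000 = 0.482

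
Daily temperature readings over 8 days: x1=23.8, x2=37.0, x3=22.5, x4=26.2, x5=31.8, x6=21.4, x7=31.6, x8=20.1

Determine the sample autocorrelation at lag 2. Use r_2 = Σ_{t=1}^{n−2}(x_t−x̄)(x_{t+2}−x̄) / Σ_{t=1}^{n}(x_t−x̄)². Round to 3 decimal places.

Mean x̄ = (23.8 + 37.0 + 22.5 + 26.2 + 31.8 + 21.4 + 31.6 + 20.1)/8 = 26.8000
Deviations from mean: -3.0000, 10.2000, -4.3000, -0.6000, 5.0000, -5.4000, 4.8000, -6.7000
Σ(x_t−x̄)(x_{t+2}−x̄) = (12.9000) + (-6.1200) + (-21.5000) + (3.2400) + (24.0000) + (36.1800) = 48.7000
Denominator Σ(x_t−x̄)² = 253.9800
r_2 = 48.7000 / 253.9800 = 0.192

0.192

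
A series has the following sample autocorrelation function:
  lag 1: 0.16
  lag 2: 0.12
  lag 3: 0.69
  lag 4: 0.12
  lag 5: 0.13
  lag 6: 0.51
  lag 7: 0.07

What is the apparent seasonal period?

The largest autocorrelation is r_3 = 0.69, with a weaker echo at lag 6 (0.51); the remaining lags stay at or below 0.16.
The dominant spike at lag 3 indicates a seasonal period of 3.

3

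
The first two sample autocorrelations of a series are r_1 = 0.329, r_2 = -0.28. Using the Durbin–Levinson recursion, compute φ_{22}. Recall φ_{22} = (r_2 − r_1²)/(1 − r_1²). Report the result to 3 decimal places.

φ_{22} = (r_2 − r_1²) / (1 − r_1²)
r_1² = (0.329)² = 0.108241
Numerator = -0.28 − 0.1082 = -0.3882; denominator = 1 − 0.1082 = 0.8918
φ_{22} = -0.3882 / 0.8918 = -0.435

-0.435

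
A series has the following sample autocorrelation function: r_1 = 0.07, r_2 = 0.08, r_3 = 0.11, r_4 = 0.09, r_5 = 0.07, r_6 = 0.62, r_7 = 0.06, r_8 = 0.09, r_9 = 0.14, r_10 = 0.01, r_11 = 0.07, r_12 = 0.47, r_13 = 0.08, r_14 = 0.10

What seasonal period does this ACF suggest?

The largest autocorrelation is r_6 = 0.62, with a weaker echo at lag 12 (0.47); the remaining lags stay at or below 0.14.
The dominant spike at lag 6 indicates a seasonal period of 6.

6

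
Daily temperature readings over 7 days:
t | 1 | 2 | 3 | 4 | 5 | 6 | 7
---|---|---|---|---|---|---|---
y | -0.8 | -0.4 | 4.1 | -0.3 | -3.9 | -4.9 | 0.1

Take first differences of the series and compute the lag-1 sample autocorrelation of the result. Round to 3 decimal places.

-0.037

First differences Δy: 0.4, 4.5, -4.4, -3.6, -1.0, 5.0
Mean of differences = 0.1500
Numerator Σ(Δy_t−Δȳ)(Δy_{t+1}−Δȳ) = -2.9075
Denominator Σ(Δy_t−Δȳ)² = 78.5950
r_1(Δy) = -2.9075 / 78.5950 = -0.037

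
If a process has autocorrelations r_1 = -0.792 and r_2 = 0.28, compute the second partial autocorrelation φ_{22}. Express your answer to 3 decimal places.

φ_{22} = (r_2 − r_1²) / (1 − r_1²)
r_1² = (-0.792)² = 0.627264
Numerator = 0.28 − 0.6273 = -0.3473; denominator = 1 − 0.6273 = 0.3727
φ_{22} = -0.3473 / 0.3727 = -0.932

-0.932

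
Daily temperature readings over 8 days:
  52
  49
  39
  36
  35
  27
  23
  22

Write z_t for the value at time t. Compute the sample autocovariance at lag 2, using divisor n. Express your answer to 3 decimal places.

22.355

Mean z̄ = (52 + 49 + 39 + 36 + 35 + 27 + 23 + 22)/8 = 35.3750
Deviations: 16.6250, 13.6250, 3.6250, 0.6250, -0.3750, -8.3750, -12.3750, -13.3750
Σ_{t=1}^{6}(z_t−z̄)(z_{t+2}−z̄) = 178.8438
γ_2 = 178.8438 / 8 = 22.355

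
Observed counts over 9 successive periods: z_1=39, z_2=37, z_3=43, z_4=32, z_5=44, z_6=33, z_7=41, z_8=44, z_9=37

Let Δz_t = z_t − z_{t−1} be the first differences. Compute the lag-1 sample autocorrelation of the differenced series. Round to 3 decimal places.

First differences Δz: -2, 6, -11, 12, -11, 8, 3, -7
Mean of differences = -0.2500
Numerator Σ(Δz_t−Δz̄)(Δz_{t+1}−Δz̄) = -425.3125
Denominator Σ(Δz_t−Δz̄)² = 547.5000
r_1(Δz) = -425.3125 / 547.5000 = -0.777

-0.777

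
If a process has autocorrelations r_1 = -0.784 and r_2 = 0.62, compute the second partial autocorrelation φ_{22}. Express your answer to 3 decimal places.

φ_{22} = (r_2 − r_1²) / (1 − r_1²)
r_1² = (-0.784)² = 0.614656
Numerator = 0.62 − 0.6147 = 0.0053; denominator = 1 − 0.6147 = 0.3853
φ_{22} = 0.0053 / 0.3853 = 0.014

0.014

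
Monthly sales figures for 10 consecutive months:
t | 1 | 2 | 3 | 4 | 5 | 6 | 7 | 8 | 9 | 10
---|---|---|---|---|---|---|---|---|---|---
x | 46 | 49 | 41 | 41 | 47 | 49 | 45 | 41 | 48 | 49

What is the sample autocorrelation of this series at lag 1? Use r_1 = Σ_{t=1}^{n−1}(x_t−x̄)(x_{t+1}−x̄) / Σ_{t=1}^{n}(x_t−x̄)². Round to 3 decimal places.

Mean x̄ = (46 + 49 + 41 + 41 + 47 + 49 + 45 + 41 + 48 + 49)/10 = 45.6000
Numerator Σ_{t=1}^{9}(x_t−x̄)(x_{t+1}−x̄) = 3.0400
Denominator Σ(x_t−x̄)² = 106.4000
r_1 = 3.0400 / 106.4000 = 0.029

0.029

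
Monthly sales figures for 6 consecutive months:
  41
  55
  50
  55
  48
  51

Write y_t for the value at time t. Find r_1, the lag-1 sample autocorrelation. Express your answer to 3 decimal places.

-0.419

Mean ȳ = (41 + 55 + 50 + 55 + 48 + 51)/6 = 50.0000
Σ(y_t−ȳ)(y_{t+1}−ȳ) = (-45.0000) + (0.0000) + (0.0000) + (-10.0000) + (-2.0000) = -57.0000
Denominator Σ(y_t−ȳ)² = 136.0000
r_1 = -57.0000 / 136.0000 = -0.419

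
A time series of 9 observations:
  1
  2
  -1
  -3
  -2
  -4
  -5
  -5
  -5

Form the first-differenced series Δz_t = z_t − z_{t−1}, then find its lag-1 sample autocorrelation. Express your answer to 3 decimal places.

First differences Δz: 1, -3, -2, 1, -2, -1, 0, 0
Mean of differences = -0.7500
Numerator Σ(Δz_t−Δz̄)(Δz_{t+1}−Δz̄) = -4.8125
Denominator Σ(Δz_t−Δz̄)² = 15.5000
r_1(Δz) = -4.8125 / 15.5000 = -0.310

-0.310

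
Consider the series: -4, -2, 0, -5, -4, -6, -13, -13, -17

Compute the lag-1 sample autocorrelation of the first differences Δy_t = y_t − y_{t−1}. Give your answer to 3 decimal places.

-0.238

First differences Δy: 2, 2, -5, 1, -2, -7, 0, -4
Mean of differences = -1.6250
Numerator Σ(Δy_t−Δȳ)(Δy_{t+1}−Δȳ) = -19.5156
Denominator Σ(Δy_t−Δȳ)² = 81.8750
r_1(Δy) = -19.5156 / 81.8750 = -0.238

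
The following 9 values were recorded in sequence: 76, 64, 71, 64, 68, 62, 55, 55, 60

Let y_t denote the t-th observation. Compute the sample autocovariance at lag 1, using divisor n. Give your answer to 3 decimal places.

Mean ȳ = (76 + 64 + 71 + 64 + 68 + 62 + 55 + 55 + 60)/9 = 63.8889
Σ_{t=1}^{8}(y_t−ȳ)(y_{t+1}−ȳ) = 125.9877
γ_1 = 125.9877 / 9 = 13.999

13.999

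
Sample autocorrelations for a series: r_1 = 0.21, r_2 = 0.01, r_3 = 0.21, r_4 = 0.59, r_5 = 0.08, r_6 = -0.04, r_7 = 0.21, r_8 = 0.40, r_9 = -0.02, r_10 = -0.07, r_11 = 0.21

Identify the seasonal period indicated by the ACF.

The largest autocorrelation is r_4 = 0.59, with a weaker echo at lag 8 (0.40); the remaining lags stay at or below 0.21. The elevated value at lag 1 (0.21), dropping to 0.01 at lag 2, reflects decaying short-term dependence rather than seasonality.
The dominant spike at lag 4 indicates a seasonal period of 4.

4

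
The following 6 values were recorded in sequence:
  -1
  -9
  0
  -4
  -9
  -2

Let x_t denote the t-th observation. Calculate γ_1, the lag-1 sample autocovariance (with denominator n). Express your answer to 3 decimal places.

Mean x̄ = (-1 − 9 + 0 − 4 − 9 − 2)/6 = -4.1667
Deviations: 3.1667, -4.8333, 4.1667, 0.1667, -4.8333, 2.1667
Σ_{t=1}^{5}(x_t−x̄)(x_{t+1}−x̄) = -46.0278
γ_1 = -46.0278 / 6 = -7.671

-7.671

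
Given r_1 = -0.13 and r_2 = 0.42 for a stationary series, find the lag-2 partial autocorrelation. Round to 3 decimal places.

φ_{22} = (r_2 − r_1²) / (1 − r_1²)
r_1² = (-0.13)² = 0.0169
Numerator = 0.42 − 0.0169 = 0.4031; denominator = 1 − 0.0169 = 0.9831
φ_{22} = 0.4031 / 0.9831 = 0.410

0.410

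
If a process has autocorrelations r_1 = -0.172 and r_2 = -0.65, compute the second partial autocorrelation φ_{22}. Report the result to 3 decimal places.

-0.700

φ_{22} = (r_2 − r_1²) / (1 − r_1²)
r_1² = (-0.172)² = 0.029584
Numerator = -0.65 − 0.0296 = -0.6796; denominator = 1 − 0.0296 = 0.9704
φ_{22} = -0.6796 / 0.9704 = -0.700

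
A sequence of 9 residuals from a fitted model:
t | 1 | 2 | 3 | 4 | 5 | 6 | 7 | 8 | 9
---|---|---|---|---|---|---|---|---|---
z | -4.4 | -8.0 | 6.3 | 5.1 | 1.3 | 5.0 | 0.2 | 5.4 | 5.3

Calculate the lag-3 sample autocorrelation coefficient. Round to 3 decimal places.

Mean z̄ = (-4.4 − 8.0 + 6.3 + 5.1 + 1.3 + 5.0 + 0.2 + 5.4 + 5.3)/9 = 1.8000
Σ(z_t−z̄)(z_{t+3}−z̄) = (-20.4600) + (4.9000) + (14.4000) + (-5.2800) + (-1.8000) + (11.2000) = 2.9600
Denominator Σ(z_t−z̄)² = 203.8800
r_3 = 2.9600 / 203.8800 = 0.015

0.015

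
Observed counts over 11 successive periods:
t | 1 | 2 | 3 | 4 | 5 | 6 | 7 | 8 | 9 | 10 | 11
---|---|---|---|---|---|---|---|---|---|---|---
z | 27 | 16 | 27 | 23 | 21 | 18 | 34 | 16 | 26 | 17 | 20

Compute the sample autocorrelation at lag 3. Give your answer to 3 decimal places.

Mean z̄ = (27 + 16 + 27 + 23 + 21 + 18 + 34 + 16 + 26 + 17 + 20)/11 = 22.2727
Numerator Σ_{t=1}^{8}(z_t−z̄)(z_{t+3}−z̄) = -55.7686
Denominator Σ(z_t−z̄)² = 328.1818
r_3 = -55.7686 / 328.1818 = -0.170

-0.170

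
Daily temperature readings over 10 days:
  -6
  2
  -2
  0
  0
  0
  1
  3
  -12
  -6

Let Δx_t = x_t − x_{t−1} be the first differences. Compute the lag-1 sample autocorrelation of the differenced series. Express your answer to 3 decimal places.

-0.451

First differences Δx: 8, -4, 2, 0, 0, 1, 2, -15, 6
Mean of differences = 0.0000
Numerator Σ(Δx_t−Δx̄)(Δx_{t+1}−Δx̄) = -158.0000
Denominator Σ(Δx_t−Δx̄)² = 350.0000
r_1(Δx) = -158.0000 / 350.0000 = -0.451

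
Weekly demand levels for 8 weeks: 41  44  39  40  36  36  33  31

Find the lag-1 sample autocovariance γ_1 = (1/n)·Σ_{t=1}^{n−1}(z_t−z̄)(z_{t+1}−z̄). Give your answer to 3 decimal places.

Mean z̄ = (41 + 44 + 39 + 40 + 36 + 36 + 33 + 31)/8 = 37.5000
Σ_{t=1}^{7}(z_t−z̄)(z_{t+1}−z̄) = 70.7500
γ_1 = 70.7500 / 8 = 8.844

8.844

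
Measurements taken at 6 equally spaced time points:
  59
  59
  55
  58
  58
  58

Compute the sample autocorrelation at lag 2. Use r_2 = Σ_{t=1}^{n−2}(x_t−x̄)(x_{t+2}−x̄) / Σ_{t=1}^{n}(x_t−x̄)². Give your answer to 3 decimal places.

-0.328

Mean x̄ = (59 + 59 + 55 + 58 + 58 + 58)/6 = 57.8333
Deviations from mean: 1.1667, 1.1667, -2.8333, 0.1667, 0.1667, 0.1667
Σ(x_t−x̄)(x_{t+2}−x̄) = (-3.3056) + (0.1944) + (-0.4722) + (0.0278) = -3.5556
Denominator Σ(x_t−x̄)² = 10.8333
r_2 = -3.5556 / 10.8333 = -0.328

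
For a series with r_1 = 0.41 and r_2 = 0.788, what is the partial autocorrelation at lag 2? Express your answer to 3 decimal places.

0.745

φ_{22} = (r_2 − r_1²) / (1 − r_1²)
r_1² = (0.41)² = 0.1681
Numerator = 0.788 − 0.1681 = 0.6199; denominator = 1 − 0.1681 = 0.8319
φ_{22} = 0.6199 / 0.8319 = 0.745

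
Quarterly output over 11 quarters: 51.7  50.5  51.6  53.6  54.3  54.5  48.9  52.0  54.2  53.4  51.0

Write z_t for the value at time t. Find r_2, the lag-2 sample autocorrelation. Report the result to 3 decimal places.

-0.528

Mean z̄ = (51.7 + 50.5 + 51.6 + 53.6 + 54.3 + 54.5 + 48.9 + 52.0 + 54.2 + 53.4 + 51.0)/11 = 52.3364
Numerator Σ_{t=1}^{9}(z_t−z̄)(z_{t+2}−z̄) = -17.2917
Denominator Σ(z_t−z̄)² = 32.7655
r_2 = -17.2917 / 32.7655 = -0.528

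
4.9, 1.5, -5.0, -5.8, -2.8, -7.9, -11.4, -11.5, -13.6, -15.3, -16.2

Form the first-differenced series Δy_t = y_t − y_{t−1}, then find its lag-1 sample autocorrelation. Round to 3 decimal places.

First differences Δy: -3.4, -6.5, -0.8, 3.0, -5.1, -3.5, -0.1, -2.1, -1.7, -0.9
Mean of differences = -2.1100
Numerator Σ(Δy_t−Δȳ)(Δy_{t+1}−Δȳ) = -6.7901
Denominator Σ(Δy_t−Δȳ)² = 65.3090
r_1(Δy) = -6.7901 / 65.3090 = -0.104

-0.104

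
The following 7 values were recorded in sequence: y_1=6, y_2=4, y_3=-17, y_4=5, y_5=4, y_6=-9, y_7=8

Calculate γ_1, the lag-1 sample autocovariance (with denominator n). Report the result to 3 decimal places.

-30.738

Mean ȳ = (6 + 4 − 17 + 5 + 4 − 9 + 8)/7 = 0.1429
Deviations: 5.8571, 3.8571, -17.1429, 4.8571, 3.8571, -9.1429, 7.8571
Σ_{t=1}^{6}(y_t−ȳ)(y_{t+1}−ȳ) = -215.1633
γ_1 = -215.1633 / 7 = -30.738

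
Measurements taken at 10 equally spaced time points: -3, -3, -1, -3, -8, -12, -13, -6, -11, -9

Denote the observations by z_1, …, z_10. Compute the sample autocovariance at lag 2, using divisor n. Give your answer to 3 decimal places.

Mean z̄ = (-3 − 3 − 1 − 3 − 8 − 12 − 13 − 6 − 11 − 9)/10 = -6.9000
Σ_{t=1}^{8}(z_t−z̄)(z_{t+2}−z̄) = 37.0800
γ_2 = 37.0800 / 10 = 3.708

3.708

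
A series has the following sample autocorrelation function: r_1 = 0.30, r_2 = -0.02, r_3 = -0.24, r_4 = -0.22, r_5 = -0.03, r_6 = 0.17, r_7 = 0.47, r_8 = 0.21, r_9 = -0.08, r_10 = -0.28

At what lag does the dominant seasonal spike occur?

7

The largest autocorrelation is r_7 = 0.47; the remaining lags stay at or below 0.30.
The dominant spike at lag 7 indicates a seasonal period of 7.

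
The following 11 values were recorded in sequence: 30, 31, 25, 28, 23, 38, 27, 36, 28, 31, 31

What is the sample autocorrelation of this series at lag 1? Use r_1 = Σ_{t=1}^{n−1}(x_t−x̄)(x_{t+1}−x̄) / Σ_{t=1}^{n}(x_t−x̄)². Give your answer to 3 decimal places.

-0.478

Mean x̄ = (30 + 31 + 25 + 28 + 23 + 38 + 27 + 36 + 28 + 31 + 31)/11 = 29.8182
Numerator Σ_{t=1}^{10}(x_t−x̄)(x_{t+1}−x̄) = -92.5785
Denominator Σ(x_t−x̄)² = 193.6364
r_1 = -92.5785 / 193.6364 = -0.478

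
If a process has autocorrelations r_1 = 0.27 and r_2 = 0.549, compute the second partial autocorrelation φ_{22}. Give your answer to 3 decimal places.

0.514

φ_{22} = (r_2 − r_1²) / (1 − r_1²)
r_1² = (0.27)² = 0.0729
Numerator = 0.549 − 0.0729 = 0.4761; denominator = 1 − 0.0729 = 0.9271
φ_{22} = 0.4761 / 0.9271 = 0.514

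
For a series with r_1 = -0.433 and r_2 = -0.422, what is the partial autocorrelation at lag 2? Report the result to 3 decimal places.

-0.750

φ_{22} = (r_2 − r_1²) / (1 − r_1²)
r_1² = (-0.433)² = 0.187489
Numerator = -0.422 − 0.1875 = -0.6095; denominator = 1 − 0.1875 = 0.8125
φ_{22} = -0.6095 / 0.8125 = -0.750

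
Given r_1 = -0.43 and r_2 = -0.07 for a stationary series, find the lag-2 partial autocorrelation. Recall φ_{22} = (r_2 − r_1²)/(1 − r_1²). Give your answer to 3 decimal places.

-0.313

φ_{22} = (r_2 − r_1²) / (1 − r_1²)
r_1² = (-0.43)² = 0.1849
Numerator = -0.07 − 0.1849 = -0.2549; denominator = 1 − 0.1849 = 0.8151
φ_{22} = -0.2549 / 0.8151 = -0.313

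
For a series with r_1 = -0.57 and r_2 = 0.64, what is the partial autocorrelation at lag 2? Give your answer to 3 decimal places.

0.467

φ_{22} = (r_2 − r_1²) / (1 − r_1²)
r_1² = (-0.57)² = 0.3249
Numerator = 0.64 − 0.3249 = 0.3151; denominator = 1 − 0.3249 = 0.6751
φ_{22} = 0.3151 / 0.6751 = 0.467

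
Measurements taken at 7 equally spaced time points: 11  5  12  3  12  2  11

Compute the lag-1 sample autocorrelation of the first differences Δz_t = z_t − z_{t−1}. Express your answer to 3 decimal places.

-0.855

First differences Δz: -6, 7, -9, 9, -10, 9
Mean of differences = 0.0000
Numerator Σ(Δz_t−Δz̄)(Δz_{t+1}−Δz̄) = -366.0000
Denominator Σ(Δz_t−Δz̄)² = 428.0000
r_1(Δz) = -366.0000 / 428.0000 = -0.855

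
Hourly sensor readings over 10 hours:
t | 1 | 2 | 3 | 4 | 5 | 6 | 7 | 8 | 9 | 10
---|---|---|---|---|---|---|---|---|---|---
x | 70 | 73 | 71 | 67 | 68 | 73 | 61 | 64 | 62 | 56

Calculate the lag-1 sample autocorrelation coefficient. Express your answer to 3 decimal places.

Mean x̄ = (70 + 73 + 71 + 67 + 68 + 73 + 61 + 64 + 62 + 56)/10 = 66.5000
Numerator Σ_{t=1}^{9}(x_t−x̄)(x_{t+1}−x̄) = 101.2500
Denominator Σ(x_t−x̄)² = 286.5000
r_1 = 101.2500 / 286.5000 = 0.353

0.353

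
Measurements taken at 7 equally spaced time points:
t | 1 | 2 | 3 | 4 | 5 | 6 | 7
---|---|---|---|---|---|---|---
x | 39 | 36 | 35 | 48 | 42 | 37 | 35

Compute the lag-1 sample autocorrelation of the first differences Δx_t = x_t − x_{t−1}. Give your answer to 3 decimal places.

First differences Δx: -3, -1, 13, -6, -5, -2
Mean of differences = -0.6667
Numerator Σ(Δx_t−Δx̄)(Δx_{t+1}−Δx̄) = -47.7778
Denominator Σ(Δx_t−Δx̄)² = 241.3333
r_1(Δx) = -47.7778 / 241.3333 = -0.198

-0.198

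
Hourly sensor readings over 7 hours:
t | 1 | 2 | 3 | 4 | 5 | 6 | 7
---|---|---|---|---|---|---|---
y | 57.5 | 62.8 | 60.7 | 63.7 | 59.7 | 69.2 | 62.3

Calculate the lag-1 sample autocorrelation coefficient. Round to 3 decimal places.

Mean ȳ = (57.5 + 62.8 + 60.7 + 63.7 + 59.7 + 69.2 + 62.3)/7 = 62.2714
Deviations from mean: -4.7714, 0.5286, -1.5714, 1.4286, -2.5714, 6.9286, 0.0286
Numerator Σ_{t=1}^{6}(y_t−ȳ)(y_{t+1}−ȳ) = -26.8894
Denominator Σ(y_t−ȳ)² = 82.1743
r_1 = -26.8894 / 82.1743 = -0.327

-0.327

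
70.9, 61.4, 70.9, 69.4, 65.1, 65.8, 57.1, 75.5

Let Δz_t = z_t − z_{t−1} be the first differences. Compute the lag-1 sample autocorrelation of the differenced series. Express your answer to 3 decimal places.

First differences Δz: -9.5, 9.5, -1.5, -4.3, 0.7, -8.7, 18.4
Mean of differences = 0.6571
Numerator Σ(Δz_t−Δz̄)(Δz_{t+1}−Δz̄) = -264.8361
Denominator Σ(Δz_t−Δz̄)² = 612.9571
r_1(Δz) = -264.8361 / 612.9571 = -0.432

-0.432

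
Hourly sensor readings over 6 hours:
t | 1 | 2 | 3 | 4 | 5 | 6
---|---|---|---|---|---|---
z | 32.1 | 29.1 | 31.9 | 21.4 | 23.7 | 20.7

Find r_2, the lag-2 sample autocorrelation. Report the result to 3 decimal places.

0.233

Mean z̄ = (32.1 + 29.1 + 31.9 + 21.4 + 23.7 + 20.7)/6 = 26.4833
Deviations from mean: 5.6167, 2.6167, 5.4167, -5.0833, -2.7833, -5.7833
Σ(z_t−z̄)(z_{t+2}−z̄) = (30.4236) + (-13.3014) + (-15.0764) + (29.3986) = 31.4444
Denominator Σ(z_t−z̄)² = 134.7683
r_2 = 31.4444 / 134.7683 = 0.233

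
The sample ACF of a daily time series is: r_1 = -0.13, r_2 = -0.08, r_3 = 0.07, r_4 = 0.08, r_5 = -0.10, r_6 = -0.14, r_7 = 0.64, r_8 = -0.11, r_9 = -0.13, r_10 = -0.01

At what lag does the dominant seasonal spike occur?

The largest autocorrelation is r_7 = 0.64; the remaining lags stay at or below 0.08.
The dominant spike at lag 7 indicates a seasonal period of 7.

7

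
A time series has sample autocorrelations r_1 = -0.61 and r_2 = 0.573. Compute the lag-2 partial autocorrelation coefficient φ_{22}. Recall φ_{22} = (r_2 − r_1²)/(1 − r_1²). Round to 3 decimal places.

0.320

φ_{22} = (r_2 − r_1²) / (1 − r_1²)
r_1² = (-0.61)² = 0.3721
Numerator = 0.573 − 0.3721 = 0.2009; denominator = 1 − 0.3721 = 0.6279
φ_{22} = 0.2009 / 0.6279 = 0.320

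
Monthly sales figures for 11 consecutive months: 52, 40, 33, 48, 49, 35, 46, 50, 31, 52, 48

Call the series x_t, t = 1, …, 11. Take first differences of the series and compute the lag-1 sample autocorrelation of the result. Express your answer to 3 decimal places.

First differences Δx: -12, -7, 15, 1, -14, 11, 4, -19, 21, -4
Mean of differences = -0.4000
Numerator Σ(Δx_t−Δx̄)(Δx_{t+1}−Δx̄) = -684.3600
Denominator Σ(Δx_t−Δx̄)² = 1568.4000
r_1(Δx) = -684.3600 / 1568.4000 = -0.436

-0.436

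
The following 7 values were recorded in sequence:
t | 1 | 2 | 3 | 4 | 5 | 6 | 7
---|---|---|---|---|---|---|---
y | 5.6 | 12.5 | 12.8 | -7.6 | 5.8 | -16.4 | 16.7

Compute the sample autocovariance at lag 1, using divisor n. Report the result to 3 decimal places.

-46.831

Mean ȳ = (5.6 + 12.5 + 12.8 − 7.6 + 5.8 − 16.4 + 16.7)/7 = 4.2000
Deviations: 1.4000, 8.3000, 8.6000, -11.8000, 1.6000, -20.6000, 12.5000
Σ_{t=1}^{6}(y_t−ȳ)(y_{t+1}−ȳ) = -327.8200
γ_1 = -327.8200 / 7 = -46.831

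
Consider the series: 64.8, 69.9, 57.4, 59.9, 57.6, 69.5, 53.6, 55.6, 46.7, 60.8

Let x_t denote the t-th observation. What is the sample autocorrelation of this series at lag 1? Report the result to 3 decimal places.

0.023

Mean x̄ = (64.8 + 69.9 + 57.4 + 59.9 + 57.6 + 69.5 + 53.6 + 55.6 + 46.7 + 60.8)/10 = 59.5800
Numerator Σ_{t=1}^{9}(x_t−x̄)(x_{t+1}−x̄) = 10.4276
Denominator Σ(x_t−x̄)² = 459.9160
r_1 = 10.4276 / 459.9160 = 0.023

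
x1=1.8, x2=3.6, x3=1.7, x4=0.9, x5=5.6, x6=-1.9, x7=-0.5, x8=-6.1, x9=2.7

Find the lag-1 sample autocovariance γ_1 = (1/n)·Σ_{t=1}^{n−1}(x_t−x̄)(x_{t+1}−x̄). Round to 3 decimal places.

-0.839

Mean x̄ = (1.8 + 3.6 + 1.7 + 0.9 + 5.6 − 1.9 − 0.5 − 6.1 + 2.7)/9 = 0.8667
Σ_{t=1}^{8}(x_t−x̄)(x_{t+1}−x̄) = -7.5511
γ_1 = -7.5511 / 9 = -0.839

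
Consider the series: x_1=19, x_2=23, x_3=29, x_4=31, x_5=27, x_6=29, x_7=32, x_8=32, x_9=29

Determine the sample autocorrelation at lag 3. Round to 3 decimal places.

-0.078

Mean x̄ = (19 + 23 + 29 + 31 + 27 + 29 + 32 + 32 + 29)/9 = 27.8889
Σ(x_t−x̄)(x_{t+3}−x̄) = (-27.6543) + (4.3457) + (1.2346) + (12.7901) + (-3.6543) + (1.2346) = -11.7037
Denominator Σ(x_t−x̄)² = 150.8889
r_3 = -11.7037 / 150.8889 = -0.078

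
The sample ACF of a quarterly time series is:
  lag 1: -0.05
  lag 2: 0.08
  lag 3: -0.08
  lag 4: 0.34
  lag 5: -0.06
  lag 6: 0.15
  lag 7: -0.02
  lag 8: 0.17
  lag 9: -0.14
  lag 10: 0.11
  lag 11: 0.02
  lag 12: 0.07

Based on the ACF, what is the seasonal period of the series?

The largest autocorrelation is r_4 = 0.34, with a weaker echo at lag 8 (0.17); the remaining lags stay at or below 0.15.
The dominant spike at lag 4 indicates a seasonal period of 4.

4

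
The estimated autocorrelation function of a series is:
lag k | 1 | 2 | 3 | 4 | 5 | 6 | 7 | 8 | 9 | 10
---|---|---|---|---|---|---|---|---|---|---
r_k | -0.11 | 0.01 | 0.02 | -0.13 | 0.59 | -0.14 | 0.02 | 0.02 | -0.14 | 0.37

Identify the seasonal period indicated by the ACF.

The largest autocorrelation is r_5 = 0.59, with a weaker echo at lag 10 (0.37); the remaining lags stay at or below 0.02.
The dominant spike at lag 5 indicates a seasonal period of 5.

5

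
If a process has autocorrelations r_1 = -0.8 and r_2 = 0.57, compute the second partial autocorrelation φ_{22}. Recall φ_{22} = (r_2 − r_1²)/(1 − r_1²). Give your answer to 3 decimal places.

φ_{22} = (r_2 − r_1²) / (1 − r_1²)
r_1² = (-0.8)² = 0.64
Numerator = 0.57 − 0.6400 = -0.0700; denominator = 1 − 0.6400 = 0.3600
φ_{22} = -0.0700 / 0.3600 = -0.194

-0.194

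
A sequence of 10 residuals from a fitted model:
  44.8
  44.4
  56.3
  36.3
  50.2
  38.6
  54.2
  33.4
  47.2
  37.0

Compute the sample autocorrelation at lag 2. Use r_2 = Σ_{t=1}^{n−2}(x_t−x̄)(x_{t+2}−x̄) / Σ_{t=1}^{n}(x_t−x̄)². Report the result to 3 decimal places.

0.633

Mean x̄ = (44.8 + 44.4 + 56.3 + 36.3 + 50.2 + 38.6 + 54.2 + 33.4 + 47.2 + 37.0)/10 = 44.2400
Numerator Σ_{t=1}^{8}(x_t−x̄)(x_{t+2}−x̄) = 350.6048
Denominator Σ(x_t−x̄)² = 554.0440
r_2 = 350.6048 / 554.0440 = 0.633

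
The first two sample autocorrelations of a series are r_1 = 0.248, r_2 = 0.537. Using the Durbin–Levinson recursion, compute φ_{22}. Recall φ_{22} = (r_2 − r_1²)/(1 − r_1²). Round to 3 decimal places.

0.507

φ_{22} = (r_2 − r_1²) / (1 − r_1²)
r_1² = (0.248)² = 0.061504
Numerator = 0.537 − 0.0615 = 0.4755; denominator = 1 − 0.0615 = 0.9385
φ_{22} = 0.4755 / 0.9385 = 0.507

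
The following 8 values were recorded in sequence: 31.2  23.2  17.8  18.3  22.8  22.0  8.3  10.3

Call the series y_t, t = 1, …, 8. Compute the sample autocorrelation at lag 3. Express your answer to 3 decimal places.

Mean ȳ = (31.2 + 23.2 + 17.8 + 18.3 + 22.8 + 22.0 + 8.3 + 10.3)/8 = 19.2375
Deviations from mean: 11.9625, 3.9625, -1.4375, -0.9375, 3.5625, 2.7625, -10.9375, -8.9375
Σ(y_t−ȳ)(y_{t+3}−ȳ) = (-11.2148) + (14.1164) + (-3.9711) + (10.2539) + (-31.8398) = -22.6555
Denominator Σ(y_t−ȳ)² = 381.5788
r_3 = -22.6555 / 381.5788 = -0.059

-0.059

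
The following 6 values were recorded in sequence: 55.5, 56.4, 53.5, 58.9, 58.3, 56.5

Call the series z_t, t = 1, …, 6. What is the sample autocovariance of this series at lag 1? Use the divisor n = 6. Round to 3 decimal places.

Mean z̄ = (55.5 + 56.4 + 53.5 + 58.9 + 58.3 + 56.5)/6 = 56.5167
Deviations: -1.0167, -0.1167, -3.0167, 2.3833, 1.7833, -0.0167
Σ_{t=1}^{5}(z_t−z̄)(z_{t+1}−z̄) = -2.4986
γ_1 = -2.4986 / 6 = -0.416

-0.416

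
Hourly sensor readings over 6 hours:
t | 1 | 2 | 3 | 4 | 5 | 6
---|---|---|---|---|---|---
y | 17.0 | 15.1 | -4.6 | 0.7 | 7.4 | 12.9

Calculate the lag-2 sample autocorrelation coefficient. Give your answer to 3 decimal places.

-0.521

Mean ȳ = (17.0 + 15.1 − 4.6 + 0.7 + 7.4 + 12.9)/6 = 8.0833
Deviations from mean: 8.9167, 7.0167, -12.6833, -7.3833, -0.6833, 4.8167
Σ(y_t−ȳ)(y_{t+2}−ȳ) = (-113.0931) + (-51.8064) + (8.6669) + (-35.5631) = -191.7956
Denominator Σ(y_t−ȳ)² = 367.7883
r_2 = -191.7956 / 367.7883 = -0.521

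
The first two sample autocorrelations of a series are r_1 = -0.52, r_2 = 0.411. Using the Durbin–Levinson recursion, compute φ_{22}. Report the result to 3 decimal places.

0.193

φ_{22} = (r_2 − r_1²) / (1 − r_1²)
r_1² = (-0.52)² = 0.2704
Numerator = 0.411 − 0.2704 = 0.1406; denominator = 1 − 0.2704 = 0.7296
φ_{22} = 0.1406 / 0.7296 = 0.193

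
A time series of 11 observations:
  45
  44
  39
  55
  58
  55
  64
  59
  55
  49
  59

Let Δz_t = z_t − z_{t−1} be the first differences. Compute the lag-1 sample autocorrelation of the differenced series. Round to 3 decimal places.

First differences Δz: -1, -5, 16, 3, -3, 9, -5, -4, -6, 10
Mean of differences = 1.4000
Numerator Σ(Δz_t−Δz̄)(Δz_{t+1}−Δz̄) = -132.9600
Denominator Σ(Δz_t−Δz̄)² = 538.4000
r_1(Δz) = -132.9600 / 538.4000 = -0.247

-0.247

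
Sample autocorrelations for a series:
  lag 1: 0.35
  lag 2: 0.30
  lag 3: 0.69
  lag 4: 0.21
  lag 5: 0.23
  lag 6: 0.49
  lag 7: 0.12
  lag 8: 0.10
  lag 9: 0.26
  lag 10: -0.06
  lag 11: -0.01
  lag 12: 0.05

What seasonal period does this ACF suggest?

The largest autocorrelation is r_3 = 0.69, with a weaker echo at lag 6 (0.49); the remaining lags stay at or below 0.35. The elevated value at lag 1 (0.35), dropping to 0.30 at lag 2, reflects decaying short-term dependence rather than seasonality.
The dominant spike at lag 3 indicates a seasonal period of 3.

3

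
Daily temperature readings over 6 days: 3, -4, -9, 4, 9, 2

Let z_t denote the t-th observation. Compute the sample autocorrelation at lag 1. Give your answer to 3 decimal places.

0.204

Mean z̄ = (3 − 4 − 9 + 4 + 9 + 2)/6 = 0.8333
Deviations from mean: 2.1667, -4.8333, -9.8333, 3.1667, 8.1667, 1.1667
Σ(z_t−z̄)(z_{t+1}−z̄) = (-10.4722) + (47.5278) + (-31.1389) + (25.8611) + (9.5278) = 41.3056
Denominator Σ(z_t−z̄)² = 202.8333
r_1 = 41.3056 / 202.8333 = 0.204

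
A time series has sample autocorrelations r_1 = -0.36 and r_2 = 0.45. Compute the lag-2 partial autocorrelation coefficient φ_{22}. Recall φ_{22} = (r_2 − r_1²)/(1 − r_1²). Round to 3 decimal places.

0.368

φ_{22} = (r_2 − r_1²) / (1 − r_1²)
r_1² = (-0.36)² = 0.1296
Numerator = 0.45 − 0.1296 = 0.3204; denominator = 1 − 0.1296 = 0.8704
φ_{22} = 0.3204 / 0.8704 = 0.368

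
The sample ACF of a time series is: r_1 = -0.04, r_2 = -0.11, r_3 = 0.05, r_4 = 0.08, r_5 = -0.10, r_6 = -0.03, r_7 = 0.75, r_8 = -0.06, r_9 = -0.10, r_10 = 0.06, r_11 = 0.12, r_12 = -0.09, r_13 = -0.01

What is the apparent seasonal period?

7

The largest autocorrelation is r_7 = 0.75; the remaining lags stay at or below 0.12.
The dominant spike at lag 7 indicates a seasonal period of 7.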